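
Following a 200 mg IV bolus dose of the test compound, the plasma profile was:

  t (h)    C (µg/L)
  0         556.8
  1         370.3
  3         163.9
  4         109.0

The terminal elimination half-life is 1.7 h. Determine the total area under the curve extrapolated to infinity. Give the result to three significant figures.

AUC = 1400 µg/L·h

Trapezoidal AUC_0→4:
  [0→1]: (556.8+370.3)/2 × 1 = 463.55
  [1→3]: (370.3+163.9)/2 × 2 = 534.2
  [3→4]: (163.9+109.0)/2 × 1 = 136.45
  Sum = 1134.2 µg/L·h
k_e = ln2 / t½ = 0.693147 / 1.7 = 0.4077 h^-1
Extrapolated tail: C_last / k_e = 109.0 / 0.4077 = 267.353
AUC_0→∞ = 1134.2 + 267.353 = 1401.553 µg/L·h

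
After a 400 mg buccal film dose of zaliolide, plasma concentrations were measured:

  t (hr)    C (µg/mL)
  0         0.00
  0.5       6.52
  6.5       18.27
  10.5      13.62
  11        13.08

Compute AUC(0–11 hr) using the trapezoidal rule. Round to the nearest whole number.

Trapezoidal AUC_0→11:
  [0→0.5]: (0.00+6.52)/2 × 0.5 = 1.63
  [0.5→6.5]: (6.52+18.27)/2 × 6 = 74.37
  [6.5→10.5]: (18.27+13.62)/2 × 4 = 63.78
  [10.5→11]: (13.62+13.08)/2 × 0.5 = 6.675
  Sum = 146.455 µg/mL·hr

AUC = 146 µg/mL·hr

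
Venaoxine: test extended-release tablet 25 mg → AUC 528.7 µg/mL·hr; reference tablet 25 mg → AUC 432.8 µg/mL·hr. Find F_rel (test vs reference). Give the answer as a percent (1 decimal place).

F_rel = (AUC_test/D_test) / (AUC_ref/D_ref)
      = (528.7/25) / (432.8/25)
      = 21.148 / 17.312 = 1.2216 = 122.16%

F_rel = 122.2%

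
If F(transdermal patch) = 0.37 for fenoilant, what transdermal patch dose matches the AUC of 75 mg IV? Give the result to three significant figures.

D_transdermal = 203 mg

For equal systemic exposure: F × D_ev = D_iv
D_ev = D_iv / F = 75 / 0.37 = 202.703 mg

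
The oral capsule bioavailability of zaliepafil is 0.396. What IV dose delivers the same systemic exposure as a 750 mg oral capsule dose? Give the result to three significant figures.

Systemic exposure from an extravascular dose = F × D_ev, so the equivalent IV dose is F × D_ev.
D_iv = F × D_ev = 0.396 × 750 = 297 mg

D_iv = 297 mg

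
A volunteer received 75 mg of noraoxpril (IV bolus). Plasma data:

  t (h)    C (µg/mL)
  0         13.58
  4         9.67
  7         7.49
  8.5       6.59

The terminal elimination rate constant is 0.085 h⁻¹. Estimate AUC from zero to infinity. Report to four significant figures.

AUC = 160.3 µg/mL·h

Trapezoidal AUC_0→8.5:
  [0→4]: (13.58+9.67)/2 × 4 = 46.5
  [4→7]: (9.67+7.49)/2 × 3 = 25.74
  [7→8.5]: (7.49+6.59)/2 × 1.5 = 10.56
  Sum = 82.8 µg/mL·h
Extrapolated tail: C_last / k_e = 6.59 / 0.085 = 77.529
AUC_0→∞ = 82.8 + 77.529 = 160.329 µg/mL·h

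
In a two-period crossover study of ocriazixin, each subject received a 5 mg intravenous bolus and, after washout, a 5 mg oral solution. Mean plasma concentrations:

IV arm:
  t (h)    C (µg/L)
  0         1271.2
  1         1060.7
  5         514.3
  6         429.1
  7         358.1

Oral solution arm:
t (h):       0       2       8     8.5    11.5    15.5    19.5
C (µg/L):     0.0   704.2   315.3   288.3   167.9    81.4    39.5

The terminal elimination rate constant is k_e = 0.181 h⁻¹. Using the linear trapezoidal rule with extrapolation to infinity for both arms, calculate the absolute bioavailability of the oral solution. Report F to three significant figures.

Trapezoidal AUC_0→7 (IV):
  [0→1]: (1271.2+1060.7)/2 × 1 = 1165.95
  [1→5]: (1060.7+514.3)/2 × 4 = 3150.0
  [5→6]: (514.3+429.1)/2 × 1 = 471.7
  [6→7]: (429.1+358.1)/2 × 1 = 393.6
  Sum = 5181.25 µg/L·h
IV tail: 358.1/0.181 = 1978.453; AUC_iv,0→∞ = 5181.25 + 1978.453 = 7159.703 µg/L·h
Trapezoidal AUC_0→19.5 (oral solution):
  [0→2]: (0.0+704.2)/2 × 2 = 704.2
  [2→8]: (704.2+315.3)/2 × 6 = 3058.5
  [8→8.5]: (315.3+288.3)/2 × 0.5 = 150.9
  [8.5→11.5]: (288.3+167.9)/2 × 3 = 684.3
  [11.5→15.5]: (167.9+81.4)/2 × 4 = 498.6
  [15.5→19.5]: (81.4+39.5)/2 × 4 = 241.8
  Sum = 5338.3 µg/L·h
oral solution tail: 39.5/0.181 = 218.232; AUC_ev,0→∞ = 5338.3 + 218.232 = 5556.532 µg/L·h
F = (AUC_ev/D_ev)/(AUC_iv/D_iv) = (5556.532/5)/(7159.703/5) = 1111.3064/1431.9406 = 0.7761

F = 0.776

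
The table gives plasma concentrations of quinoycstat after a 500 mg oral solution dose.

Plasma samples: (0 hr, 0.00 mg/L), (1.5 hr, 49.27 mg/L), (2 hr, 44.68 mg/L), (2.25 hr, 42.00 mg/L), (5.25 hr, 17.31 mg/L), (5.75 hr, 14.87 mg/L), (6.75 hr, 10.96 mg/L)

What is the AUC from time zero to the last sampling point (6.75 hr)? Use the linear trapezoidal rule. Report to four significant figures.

Trapezoidal AUC_0→6.75:
  [0→1.5]: (0.00+49.27)/2 × 1.5 = 36.9525
  [1.5→2]: (49.27+44.68)/2 × 0.5 = 23.4875
  [2→2.25]: (44.68+42.00)/2 × 0.25 = 10.835
  [2.25→5.25]: (42.00+17.31)/2 × 3 = 88.965
  [5.25→5.75]: (17.31+14.87)/2 × 0.5 = 8.045
  [5.75→6.75]: (14.87+10.96)/2 × 1 = 12.915
  Sum = 181.2 mg/L·hr

AUC = 181.2 mg/L·hr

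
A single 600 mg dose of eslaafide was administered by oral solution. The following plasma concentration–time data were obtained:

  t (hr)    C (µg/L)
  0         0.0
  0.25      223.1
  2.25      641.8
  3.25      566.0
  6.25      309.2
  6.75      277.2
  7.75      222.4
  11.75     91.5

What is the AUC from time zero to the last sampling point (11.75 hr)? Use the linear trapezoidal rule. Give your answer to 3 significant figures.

AUC = 3830 µg/L·hr

Trapezoidal AUC_0→11.75:
  [0→0.25]: (0.0+223.1)/2 × 0.25 = 27.8875
  [0.25→2.25]: (223.1+641.8)/2 × 2 = 864.9
  [2.25→3.25]: (641.8+566.0)/2 × 1 = 603.9
  [3.25→6.25]: (566.0+309.2)/2 × 3 = 1312.8
  [6.25→6.75]: (309.2+277.2)/2 × 0.5 = 146.6
  [6.75→7.75]: (277.2+222.4)/2 × 1 = 249.8
  [7.75→11.75]: (222.4+91.5)/2 × 4 = 627.8
  Sum = 3833.6875 µg/L·hr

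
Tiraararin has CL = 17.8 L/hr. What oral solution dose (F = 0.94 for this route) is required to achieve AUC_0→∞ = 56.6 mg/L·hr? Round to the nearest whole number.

Dose = CL × AUC_0→∞ / F
     = 17.8 × 56.6 / 0.94 = 1071.79 mg

Dose = 1072 mg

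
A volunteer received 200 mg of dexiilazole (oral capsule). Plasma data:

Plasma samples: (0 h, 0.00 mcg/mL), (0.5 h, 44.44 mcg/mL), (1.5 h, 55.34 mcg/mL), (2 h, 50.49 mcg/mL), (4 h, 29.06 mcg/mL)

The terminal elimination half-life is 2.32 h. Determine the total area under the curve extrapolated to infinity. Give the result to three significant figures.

AUC = 264 mcg/mL·h

Trapezoidal AUC_0→4:
  [0→0.5]: (0.00+44.44)/2 × 0.5 = 11.11
  [0.5→1.5]: (44.44+55.34)/2 × 1 = 49.89
  [1.5→2]: (55.34+50.49)/2 × 0.5 = 26.4575
  [2→4]: (50.49+29.06)/2 × 2 = 79.55
  Sum = 167.0075 mcg/mL·h
k_e = ln2 / t½ = 0.693147 / 2.32 = 0.2988 h^-1
Extrapolated tail: C_last / k_e = 29.06 / 0.2988 = 97.256
AUC_0→∞ = 167.0075 + 97.256 = 264.2635 mcg/mL·h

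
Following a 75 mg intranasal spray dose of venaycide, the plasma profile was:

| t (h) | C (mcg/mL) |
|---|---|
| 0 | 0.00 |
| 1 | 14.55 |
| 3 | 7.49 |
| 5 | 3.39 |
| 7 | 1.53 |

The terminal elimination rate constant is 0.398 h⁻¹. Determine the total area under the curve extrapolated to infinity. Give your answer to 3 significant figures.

Trapezoidal AUC_0→7:
  [0→1]: (0.00+14.55)/2 × 1 = 7.275
  [1→3]: (14.55+7.49)/2 × 2 = 22.04
  [3→5]: (7.49+3.39)/2 × 2 = 10.88
  [5→7]: (3.39+1.53)/2 × 2 = 4.92
  Sum = 45.115 mcg/mL·h
Extrapolated tail: C_last / k_e = 1.53 / 0.398 = 3.844
AUC_0→∞ = 45.115 + 3.844 = 48.959 mcg/mL·h

AUC = 49.0 mcg/mL·h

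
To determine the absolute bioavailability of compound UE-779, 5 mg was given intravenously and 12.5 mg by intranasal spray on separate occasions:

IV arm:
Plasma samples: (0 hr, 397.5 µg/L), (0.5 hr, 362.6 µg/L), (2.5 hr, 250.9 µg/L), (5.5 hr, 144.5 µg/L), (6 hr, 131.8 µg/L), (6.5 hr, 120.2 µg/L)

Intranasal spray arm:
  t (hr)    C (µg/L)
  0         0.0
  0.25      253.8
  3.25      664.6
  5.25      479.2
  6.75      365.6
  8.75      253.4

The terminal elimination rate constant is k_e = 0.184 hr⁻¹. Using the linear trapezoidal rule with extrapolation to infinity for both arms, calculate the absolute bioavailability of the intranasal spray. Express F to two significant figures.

Trapezoidal AUC_0→6.5 (IV):
  [0→0.5]: (397.5+362.6)/2 × 0.5 = 190.025
  [0.5→2.5]: (362.6+250.9)/2 × 2 = 613.5
  [2.5→5.5]: (250.9+144.5)/2 × 3 = 593.1
  [5.5→6]: (144.5+131.8)/2 × 0.5 = 69.075
  [6→6.5]: (131.8+120.2)/2 × 0.5 = 63.0
  Sum = 1528.7 µg/L·hr
IV tail: 120.2/0.184 = 653.261; AUC_iv,0→∞ = 1528.7 + 653.261 = 2181.961 µg/L·hr
Trapezoidal AUC_0→8.75 (intranasal spray):
  [0→0.25]: (0.0+253.8)/2 × 0.25 = 31.725
  [0.25→3.25]: (253.8+664.6)/2 × 3 = 1377.6
  [3.25→5.25]: (664.6+479.2)/2 × 2 = 1143.8
  [5.25→6.75]: (479.2+365.6)/2 × 1.5 = 633.6
  [6.75→8.75]: (365.6+253.4)/2 × 2 = 619.0
  Sum = 3805.725 µg/L·hr
intranasal spray tail: 253.4/0.184 = 1377.174; AUC_ev,0→∞ = 3805.725 + 1377.174 = 5182.899 µg/L·hr
F = (AUC_ev/D_ev)/(AUC_iv/D_iv) = (5182.899/12.5)/(2181.961/5) = 414.63192/436.3922 = 0.9501

F = 0.95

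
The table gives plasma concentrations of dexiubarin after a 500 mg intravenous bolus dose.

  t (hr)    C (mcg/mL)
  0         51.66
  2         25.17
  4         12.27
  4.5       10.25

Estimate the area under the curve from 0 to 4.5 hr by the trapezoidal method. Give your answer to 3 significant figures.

AUC = 120 mcg/mL·hr

Trapezoidal AUC_0→4.5:
  [0→2]: (51.66+25.17)/2 × 2 = 76.83
  [2→4]: (25.17+12.27)/2 × 2 = 37.44
  [4→4.5]: (12.27+10.25)/2 × 0.5 = 5.63
  Sum = 119.9 mcg/mL·hr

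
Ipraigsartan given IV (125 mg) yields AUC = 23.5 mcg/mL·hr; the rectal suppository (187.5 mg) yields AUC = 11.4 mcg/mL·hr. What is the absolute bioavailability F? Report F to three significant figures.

F = 0.323

F = (AUC_ev / D_ev) / (AUC_iv / D_iv)
  = (11.4/187.5) / (23.5/125)
  = 0.0608 / 0.188 = 0.3234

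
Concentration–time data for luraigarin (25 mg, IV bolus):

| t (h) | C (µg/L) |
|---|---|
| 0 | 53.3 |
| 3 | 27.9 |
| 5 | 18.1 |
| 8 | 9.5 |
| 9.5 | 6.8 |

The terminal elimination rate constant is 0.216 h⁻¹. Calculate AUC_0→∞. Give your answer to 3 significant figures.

Trapezoidal AUC_0→9.5:
  [0→3]: (53.3+27.9)/2 × 3 = 121.8
  [3→5]: (27.9+18.1)/2 × 2 = 46.0
  [5→8]: (18.1+9.5)/2 × 3 = 41.4
  [8→9.5]: (9.5+6.8)/2 × 1.5 = 12.225
  Sum = 221.425 µg/L·h
Extrapolated tail: C_last / k_e = 6.8 / 0.216 = 31.481
AUC_0→∞ = 221.425 + 31.481 = 252.906 µg/L·h

AUC = 253 µg/L·h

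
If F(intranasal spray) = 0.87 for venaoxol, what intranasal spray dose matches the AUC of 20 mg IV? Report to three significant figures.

D_intranasal = 23.0 mg

For equal systemic exposure: F × D_ev = D_iv
D_ev = D_iv / F = 20 / 0.87 = 22.9885 mg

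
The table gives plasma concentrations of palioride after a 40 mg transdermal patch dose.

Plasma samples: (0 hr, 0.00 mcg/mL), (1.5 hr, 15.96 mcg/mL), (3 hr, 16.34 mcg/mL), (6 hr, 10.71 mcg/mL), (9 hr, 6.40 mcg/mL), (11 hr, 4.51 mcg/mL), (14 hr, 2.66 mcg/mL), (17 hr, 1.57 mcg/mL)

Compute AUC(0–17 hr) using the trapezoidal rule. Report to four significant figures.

Trapezoidal AUC_0→17:
  [0→1.5]: (0.00+15.96)/2 × 1.5 = 11.97
  [1.5→3]: (15.96+16.34)/2 × 1.5 = 24.225
  [3→6]: (16.34+10.71)/2 × 3 = 40.575
  [6→9]: (10.71+6.40)/2 × 3 = 25.665
  [9→11]: (6.40+4.51)/2 × 2 = 10.91
  [11→14]: (4.51+2.66)/2 × 3 = 10.755
  [14→17]: (2.66+1.57)/2 × 3 = 6.345
  Sum = 130.445 mcg/mL·hr

AUC = 130.4 mcg/mL·hr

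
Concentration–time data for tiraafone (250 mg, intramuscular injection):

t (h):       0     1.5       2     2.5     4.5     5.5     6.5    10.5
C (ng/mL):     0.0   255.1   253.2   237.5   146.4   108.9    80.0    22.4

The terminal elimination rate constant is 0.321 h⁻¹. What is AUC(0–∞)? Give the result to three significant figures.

AUC = 1320 ng/mL·h

Trapezoidal AUC_0→10.5:
  [0→1.5]: (0.0+255.1)/2 × 1.5 = 191.325
  [1.5→2]: (255.1+253.2)/2 × 0.5 = 127.075
  [2→2.5]: (253.2+237.5)/2 × 0.5 = 122.675
  [2.5→4.5]: (237.5+146.4)/2 × 2 = 383.9
  [4.5→5.5]: (146.4+108.9)/2 × 1 = 127.65
  [5.5→6.5]: (108.9+80.0)/2 × 1 = 94.45
  [6.5→10.5]: (80.0+22.4)/2 × 4 = 204.8
  Sum = 1251.875 ng/mL·h
Extrapolated tail: C_last / k_e = 22.4 / 0.321 = 69.782
AUC_0→∞ = 1251.875 + 69.782 = 1321.657 ng/mL·h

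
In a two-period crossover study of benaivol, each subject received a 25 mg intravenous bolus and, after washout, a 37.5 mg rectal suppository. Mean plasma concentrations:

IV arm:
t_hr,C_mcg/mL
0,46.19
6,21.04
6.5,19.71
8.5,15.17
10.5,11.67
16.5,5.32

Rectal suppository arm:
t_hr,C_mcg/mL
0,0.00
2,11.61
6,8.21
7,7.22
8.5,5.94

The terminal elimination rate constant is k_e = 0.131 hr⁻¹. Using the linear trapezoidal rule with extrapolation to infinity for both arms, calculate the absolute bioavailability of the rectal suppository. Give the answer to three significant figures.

F = 0.208

Trapezoidal AUC_0→16.5 (IV):
  [0→6]: (46.19+21.04)/2 × 6 = 201.69
  [6→6.5]: (21.04+19.71)/2 × 0.5 = 10.1875
  [6.5→8.5]: (19.71+15.17)/2 × 2 = 34.88
  [8.5→10.5]: (15.17+11.67)/2 × 2 = 26.84
  [10.5→16.5]: (11.67+5.32)/2 × 6 = 50.97
  Sum = 324.5675 mcg/mL·hr
IV tail: 5.32/0.131 = 40.611; AUC_iv,0→∞ = 324.5675 + 40.611 = 365.1785 mcg/mL·hr
Trapezoidal AUC_0→8.5 (rectal suppository):
  [0→2]: (0.00+11.61)/2 × 2 = 11.61
  [2→6]: (11.61+8.21)/2 × 4 = 39.64
  [6→7]: (8.21+7.22)/2 × 1 = 7.715
  [7→8.5]: (7.22+5.94)/2 × 1.5 = 9.87
  Sum = 68.835 mcg/mL·hr
rectal suppository tail: 5.94/0.131 = 45.344; AUC_ev,0→∞ = 68.835 + 45.344 = 114.179 mcg/mL·hr
F = (AUC_ev/D_ev)/(AUC_iv/D_iv) = (114.179/37.5)/(365.1785/25) = 3.04477/14.60714 = 0.2084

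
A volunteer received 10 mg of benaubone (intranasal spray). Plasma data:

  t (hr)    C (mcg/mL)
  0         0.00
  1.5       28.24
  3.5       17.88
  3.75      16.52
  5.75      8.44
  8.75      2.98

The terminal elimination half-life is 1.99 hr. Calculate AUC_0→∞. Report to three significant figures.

AUC = 122 mcg/mL·hr

Trapezoidal AUC_0→8.75:
  [0→1.5]: (0.00+28.24)/2 × 1.5 = 21.18
  [1.5→3.5]: (28.24+17.88)/2 × 2 = 46.12
  [3.5→3.75]: (17.88+16.52)/2 × 0.25 = 4.3
  [3.75→5.75]: (16.52+8.44)/2 × 2 = 24.96
  [5.75→8.75]: (8.44+2.98)/2 × 3 = 17.13
  Sum = 113.69 mcg/mL·hr
k_e = ln2 / t½ = 0.693147 / 1.99 = 0.3483 hr^-1
Extrapolated tail: C_last / k_e = 2.98 / 0.3483 = 8.556
AUC_0→∞ = 113.69 + 8.556 = 122.246 mcg/mL·hr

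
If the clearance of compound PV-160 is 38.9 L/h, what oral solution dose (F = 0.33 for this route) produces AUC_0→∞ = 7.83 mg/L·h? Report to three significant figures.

Dose = 923 mg

Dose = CL × AUC_0→∞ / F
     = 38.9 × 7.83 / 0.33 = 922.991 mg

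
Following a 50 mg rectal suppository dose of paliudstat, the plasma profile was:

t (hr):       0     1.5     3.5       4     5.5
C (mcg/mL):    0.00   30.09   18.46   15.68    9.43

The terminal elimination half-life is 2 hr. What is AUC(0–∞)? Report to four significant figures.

Trapezoidal AUC_0→5.5:
  [0→1.5]: (0.00+30.09)/2 × 1.5 = 22.5675
  [1.5→3.5]: (30.09+18.46)/2 × 2 = 48.55
  [3.5→4]: (18.46+15.68)/2 × 0.5 = 8.535
  [4→5.5]: (15.68+9.43)/2 × 1.5 = 18.8325
  Sum = 98.485 mcg/mL·hr
k_e = ln2 / t½ = 0.693147 / 2 = 0.3466 hr^-1
Extrapolated tail: C_last / k_e = 9.43 / 0.3466 = 27.207
AUC_0→∞ = 98.485 + 27.207 = 125.692 mcg/mL·hr

AUC = 125.7 mcg/mL·hr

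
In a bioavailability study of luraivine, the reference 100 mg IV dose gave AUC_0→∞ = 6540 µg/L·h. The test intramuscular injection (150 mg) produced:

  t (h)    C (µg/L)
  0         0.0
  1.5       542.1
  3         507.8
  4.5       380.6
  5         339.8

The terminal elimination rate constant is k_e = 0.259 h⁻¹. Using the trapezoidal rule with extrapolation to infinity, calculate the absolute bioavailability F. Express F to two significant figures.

F = 0.34

Trapezoidal AUC_0→5 (intramuscular injection):
  [0→1.5]: (0.0+542.1)/2 × 1.5 = 406.575
  [1.5→3]: (542.1+507.8)/2 × 1.5 = 787.425
  [3→4.5]: (507.8+380.6)/2 × 1.5 = 666.3
  [4.5→5]: (380.6+339.8)/2 × 0.5 = 180.1
  Sum = 2040.4 µg/L·h
Tail: C_last/k_e = 339.8/0.259 = 1311.969
AUC_0→∞ (intramuscular injection) = 2040.4 + 1311.969 = 3352.369 µg/L·h
F = (AUC_ev/D_ev)/(AUC_iv/D_iv) = (3352.369/150)/(6540/100) = 22.3491/65.4 = 0.3417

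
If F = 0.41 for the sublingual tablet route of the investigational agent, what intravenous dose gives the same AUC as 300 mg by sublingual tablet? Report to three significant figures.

D_iv = 123 mg

Systemic exposure from an extravascular dose = F × D_ev, so the equivalent IV dose is F × D_ev.
D_iv = F × D_ev = 0.41 × 300 = 123 mg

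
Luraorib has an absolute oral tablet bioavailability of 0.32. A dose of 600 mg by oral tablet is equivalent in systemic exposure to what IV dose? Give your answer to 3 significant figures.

Systemic exposure from an extravascular dose = F × D_ev, so the equivalent IV dose is F × D_ev.
D_iv = F × D_ev = 0.32 × 600 = 192 mg

D_iv = 192 mg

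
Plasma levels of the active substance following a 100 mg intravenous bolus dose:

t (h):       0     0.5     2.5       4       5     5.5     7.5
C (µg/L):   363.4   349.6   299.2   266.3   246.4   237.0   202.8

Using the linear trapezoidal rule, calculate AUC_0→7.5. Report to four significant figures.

AUC = 2068 µg/L·h

Trapezoidal AUC_0→7.5:
  [0→0.5]: (363.4+349.6)/2 × 0.5 = 178.25
  [0.5→2.5]: (349.6+299.2)/2 × 2 = 648.8
  [2.5→4]: (299.2+266.3)/2 × 1.5 = 424.125
  [4→5]: (266.3+246.4)/2 × 1 = 256.35
  [5→5.5]: (246.4+237.0)/2 × 0.5 = 120.85
  [5.5→7.5]: (237.0+202.8)/2 × 2 = 439.8
  Sum = 2068.175 µg/L·h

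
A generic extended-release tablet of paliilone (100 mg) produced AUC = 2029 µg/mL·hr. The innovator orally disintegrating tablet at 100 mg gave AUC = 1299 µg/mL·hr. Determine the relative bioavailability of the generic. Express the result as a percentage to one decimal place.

F_rel = (AUC_test/D_test) / (AUC_ref/D_ref)
      = (2029/100) / (1299/100)
      = 20.29 / 12.99 = 1.5620 = 156.20%

F_rel = 156.2%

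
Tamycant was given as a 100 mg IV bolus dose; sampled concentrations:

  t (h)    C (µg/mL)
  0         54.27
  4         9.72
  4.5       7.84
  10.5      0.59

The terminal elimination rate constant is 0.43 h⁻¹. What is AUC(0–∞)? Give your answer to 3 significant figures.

AUC = 159 µg/mL·h

Trapezoidal AUC_0→10.5:
  [0→4]: (54.27+9.72)/2 × 4 = 127.98
  [4→4.5]: (9.72+7.84)/2 × 0.5 = 4.39
  [4.5→10.5]: (7.84+0.59)/2 × 6 = 25.29
  Sum = 157.66 µg/mL·h
Extrapolated tail: C_last / k_e = 0.59 / 0.43 = 1.372
AUC_0→∞ = 157.66 + 1.372 = 159.032 µg/mL·h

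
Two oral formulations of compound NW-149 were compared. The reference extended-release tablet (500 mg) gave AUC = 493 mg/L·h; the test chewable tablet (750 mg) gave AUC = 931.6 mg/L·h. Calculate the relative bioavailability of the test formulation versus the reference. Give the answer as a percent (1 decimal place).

F_rel = (AUC_test/D_test) / (AUC_ref/D_ref)
      = (931.6/750) / (493/500)
      = 1.24213 / 0.986 = 1.2598 = 125.98%

F_rel = 126.0%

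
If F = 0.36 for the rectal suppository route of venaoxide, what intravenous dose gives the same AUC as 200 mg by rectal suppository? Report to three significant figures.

D_iv = 72.0 mg

Systemic exposure from an extravascular dose = F × D_ev, so the equivalent IV dose is F × D_ev.
D_iv = F × D_ev = 0.36 × 200 = 72 mg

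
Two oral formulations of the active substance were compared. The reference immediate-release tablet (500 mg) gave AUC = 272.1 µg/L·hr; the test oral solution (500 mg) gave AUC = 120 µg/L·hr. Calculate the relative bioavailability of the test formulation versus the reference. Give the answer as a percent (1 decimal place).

F_rel = 44.1%

F_rel = (AUC_test/D_test) / (AUC_ref/D_ref)
      = (120/500) / (272.1/500)
      = 0.24 / 0.5442 = 0.4410 = 44.10%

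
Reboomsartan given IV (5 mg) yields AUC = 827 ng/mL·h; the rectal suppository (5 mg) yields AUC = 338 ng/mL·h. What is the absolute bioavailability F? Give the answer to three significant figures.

F = 0.409

F = (AUC_ev / D_ev) / (AUC_iv / D_iv)
  = (338/5) / (827/5)
  = 67.6 / 165.4 = 0.4087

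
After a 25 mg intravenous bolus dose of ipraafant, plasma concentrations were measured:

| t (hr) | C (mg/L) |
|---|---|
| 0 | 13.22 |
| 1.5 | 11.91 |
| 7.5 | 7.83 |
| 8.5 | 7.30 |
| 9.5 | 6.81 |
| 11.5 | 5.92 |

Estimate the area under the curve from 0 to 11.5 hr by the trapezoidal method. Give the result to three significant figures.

Trapezoidal AUC_0→11.5:
  [0→1.5]: (13.22+11.91)/2 × 1.5 = 18.8475
  [1.5→7.5]: (11.91+7.83)/2 × 6 = 59.22
  [7.5→8.5]: (7.83+7.30)/2 × 1 = 7.565
  [8.5→9.5]: (7.30+6.81)/2 × 1 = 7.055
  [9.5→11.5]: (6.81+5.92)/2 × 2 = 12.73
  Sum = 105.4175 mg/L·hr

AUC = 105 mg/L·hr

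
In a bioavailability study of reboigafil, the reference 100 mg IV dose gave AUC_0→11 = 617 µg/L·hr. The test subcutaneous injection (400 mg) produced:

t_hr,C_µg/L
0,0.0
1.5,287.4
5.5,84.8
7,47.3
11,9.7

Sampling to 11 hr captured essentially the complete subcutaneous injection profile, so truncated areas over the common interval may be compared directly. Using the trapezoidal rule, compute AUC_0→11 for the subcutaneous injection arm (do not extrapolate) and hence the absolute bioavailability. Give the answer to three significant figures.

Trapezoidal AUC_0→11 (subcutaneous injection):
  [0→1.5]: (0.0+287.4)/2 × 1.5 = 215.55
  [1.5→5.5]: (287.4+84.8)/2 × 4 = 744.4
  [5.5→7]: (84.8+47.3)/2 × 1.5 = 99.075
  [7→11]: (47.3+9.7)/2 × 4 = 114.0
  Sum = 1173.025 µg/L·hr
F = (AUC_ev/D_ev)/(AUC_iv/D_iv) = (1173.025/400)/(617/100) = 2.9325625/6.17 = 0.4753

F = 0.475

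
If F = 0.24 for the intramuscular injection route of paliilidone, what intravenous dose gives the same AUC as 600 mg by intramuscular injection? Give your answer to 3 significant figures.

Systemic exposure from an extravascular dose = F × D_ev, so the equivalent IV dose is F × D_ev.
D_iv = F × D_ev = 0.24 × 600 = 144 mg

D_iv = 144 mg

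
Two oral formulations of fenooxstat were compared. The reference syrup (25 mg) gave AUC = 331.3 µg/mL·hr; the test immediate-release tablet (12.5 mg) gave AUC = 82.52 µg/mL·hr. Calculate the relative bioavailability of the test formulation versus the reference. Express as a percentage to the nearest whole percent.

F_rel = (AUC_test/D_test) / (AUC_ref/D_ref)
      = (82.52/12.5) / (331.3/25)
      = 6.6016 / 13.252 = 0.4982 = 49.82%

F_rel = 50%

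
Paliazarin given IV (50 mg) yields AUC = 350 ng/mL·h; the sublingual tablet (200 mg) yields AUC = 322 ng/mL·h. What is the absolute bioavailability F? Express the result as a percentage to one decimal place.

F = (AUC_ev / D_ev) / (AUC_iv / D_iv)
  = (322/200) / (350/50)
  = 1.61 / 7 = 0.2300
  = 23.00%

F = 23.0%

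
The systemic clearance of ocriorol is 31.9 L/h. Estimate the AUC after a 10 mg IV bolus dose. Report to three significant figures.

AUC = 0.313 mg/L·h

AUC_0→∞ = Dose_iv / CL
        = 10 / 31.9 = 0.31348 mg/L·h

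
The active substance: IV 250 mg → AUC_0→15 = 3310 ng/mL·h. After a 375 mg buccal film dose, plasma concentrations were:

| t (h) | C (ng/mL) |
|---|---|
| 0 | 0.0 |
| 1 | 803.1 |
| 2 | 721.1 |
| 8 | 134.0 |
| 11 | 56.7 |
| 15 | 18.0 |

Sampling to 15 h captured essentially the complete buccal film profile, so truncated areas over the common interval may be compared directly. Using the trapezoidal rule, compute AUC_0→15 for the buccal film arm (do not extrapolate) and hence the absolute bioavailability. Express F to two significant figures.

F = 0.84

Trapezoidal AUC_0→15 (buccal film):
  [0→1]: (0.0+803.1)/2 × 1 = 401.55
  [1→2]: (803.1+721.1)/2 × 1 = 762.1
  [2→8]: (721.1+134.0)/2 × 6 = 2565.3
  [8→11]: (134.0+56.7)/2 × 3 = 286.05
  [11→15]: (56.7+18.0)/2 × 4 = 149.4
  Sum = 4164.4 ng/mL·h
F = (AUC_ev/D_ev)/(AUC_iv/D_iv) = (4164.4/375)/(3310/250) = 11.1051/13.24 = 0.8388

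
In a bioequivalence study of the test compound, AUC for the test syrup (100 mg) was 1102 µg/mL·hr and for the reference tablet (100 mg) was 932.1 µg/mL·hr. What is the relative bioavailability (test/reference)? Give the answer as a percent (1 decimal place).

F_rel = 118.2%

F_rel = (AUC_test/D_test) / (AUC_ref/D_ref)
      = (1102/100) / (932.1/100)
      = 11.02 / 9.321 = 1.1823 = 118.23%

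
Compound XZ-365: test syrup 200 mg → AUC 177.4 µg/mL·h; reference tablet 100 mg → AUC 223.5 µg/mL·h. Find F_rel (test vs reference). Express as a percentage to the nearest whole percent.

F_rel = 40%

F_rel = (AUC_test/D_test) / (AUC_ref/D_ref)
      = (177.4/200) / (223.5/100)
      = 0.887 / 2.235 = 0.3969 = 39.69%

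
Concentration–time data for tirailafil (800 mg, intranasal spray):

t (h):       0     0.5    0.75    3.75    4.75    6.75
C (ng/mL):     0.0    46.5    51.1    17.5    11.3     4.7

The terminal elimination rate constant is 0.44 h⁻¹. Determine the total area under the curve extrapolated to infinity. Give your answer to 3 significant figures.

Trapezoidal AUC_0→6.75:
  [0→0.5]: (0.0+46.5)/2 × 0.5 = 11.625
  [0.5→0.75]: (46.5+51.1)/2 × 0.25 = 12.2
  [0.75→3.75]: (51.1+17.5)/2 × 3 = 102.9
  [3.75→4.75]: (17.5+11.3)/2 × 1 = 14.4
  [4.75→6.75]: (11.3+4.7)/2 × 2 = 16.0
  Sum = 157.125 ng/mL·h
Extrapolated tail: C_last / k_e = 4.7 / 0.44 = 10.682
AUC_0→∞ = 157.125 + 10.682 = 167.807 ng/mL·h

AUC = 168 ng/mL·h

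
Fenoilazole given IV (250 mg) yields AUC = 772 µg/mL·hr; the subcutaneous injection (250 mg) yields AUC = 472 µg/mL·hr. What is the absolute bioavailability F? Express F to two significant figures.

F = (AUC_ev / D_ev) / (AUC_iv / D_iv)
  = (472/250) / (772/250)
  = 1.888 / 3.088 = 0.6114

F = 0.61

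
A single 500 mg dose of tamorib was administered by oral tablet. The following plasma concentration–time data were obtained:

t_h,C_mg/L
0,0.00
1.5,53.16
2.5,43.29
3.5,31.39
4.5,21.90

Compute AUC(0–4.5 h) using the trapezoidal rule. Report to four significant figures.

Trapezoidal AUC_0→4.5:
  [0→1.5]: (0.00+53.16)/2 × 1.5 = 39.87
  [1.5→2.5]: (53.16+43.29)/2 × 1 = 48.225
  [2.5→3.5]: (43.29+31.39)/2 × 1 = 37.34
  [3.5→4.5]: (31.39+21.90)/2 × 1 = 26.645
  Sum = 152.08 mg/L·h

AUC = 152.1 mg/L·h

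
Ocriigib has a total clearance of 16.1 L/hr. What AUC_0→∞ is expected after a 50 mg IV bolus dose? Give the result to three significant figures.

AUC_0→∞ = Dose_iv / CL
        = 50 / 16.1 = 3.10559 mg/L·hr

AUC = 3.11 mg/L·hr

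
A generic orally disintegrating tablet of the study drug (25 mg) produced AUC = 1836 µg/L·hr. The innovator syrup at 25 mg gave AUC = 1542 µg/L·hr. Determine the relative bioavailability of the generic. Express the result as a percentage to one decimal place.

F_rel = 119.1%

F_rel = (AUC_test/D_test) / (AUC_ref/D_ref)
      = (1836/25) / (1542/25)
      = 73.44 / 61.68 = 1.1907 = 119.07%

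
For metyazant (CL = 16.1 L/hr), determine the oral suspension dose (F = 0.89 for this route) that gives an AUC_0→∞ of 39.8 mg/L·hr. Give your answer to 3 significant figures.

Dose = 720 mg

Dose = CL × AUC_0→∞ / F
     = 16.1 × 39.8 / 0.89 = 719.978 mg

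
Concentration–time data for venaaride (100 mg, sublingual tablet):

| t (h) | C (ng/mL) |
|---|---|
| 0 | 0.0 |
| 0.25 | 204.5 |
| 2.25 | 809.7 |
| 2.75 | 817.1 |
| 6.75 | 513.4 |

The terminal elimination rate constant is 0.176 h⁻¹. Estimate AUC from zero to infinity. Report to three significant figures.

Trapezoidal AUC_0→6.75:
  [0→0.25]: (0.0+204.5)/2 × 0.25 = 25.5625
  [0.25→2.25]: (204.5+809.7)/2 × 2 = 1014.2
  [2.25→2.75]: (809.7+817.1)/2 × 0.5 = 406.7
  [2.75→6.75]: (817.1+513.4)/2 × 4 = 2661.0
  Sum = 4107.4625 ng/mL·h
Extrapolated tail: C_last / k_e = 513.4 / 0.176 = 2917.045
AUC_0→∞ = 4107.4625 + 2917.045 = 7024.5075 ng/mL·h

AUC = 7020 ng/mL·h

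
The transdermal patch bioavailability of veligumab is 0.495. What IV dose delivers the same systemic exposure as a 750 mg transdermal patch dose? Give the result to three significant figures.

D_iv = 371 mg

Systemic exposure from an extravascular dose = F × D_ev, so the equivalent IV dose is F × D_ev.
D_iv = F × D_ev = 0.495 × 750 = 371.25 mg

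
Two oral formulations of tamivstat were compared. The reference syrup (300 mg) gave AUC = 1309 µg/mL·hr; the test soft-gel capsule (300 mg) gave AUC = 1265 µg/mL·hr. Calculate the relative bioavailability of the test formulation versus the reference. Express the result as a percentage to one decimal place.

F_rel = 96.6%

F_rel = (AUC_test/D_test) / (AUC_ref/D_ref)
      = (1265/300) / (1309/300)
      = 4.21667 / 4.36333 = 0.9664 = 96.64%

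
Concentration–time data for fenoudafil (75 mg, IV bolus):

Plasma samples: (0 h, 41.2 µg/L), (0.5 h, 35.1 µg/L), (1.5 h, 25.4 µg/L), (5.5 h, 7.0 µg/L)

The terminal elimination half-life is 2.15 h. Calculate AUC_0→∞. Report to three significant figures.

AUC = 136 µg/L·h

Trapezoidal AUC_0→5.5:
  [0→0.5]: (41.2+35.1)/2 × 0.5 = 19.075
  [0.5→1.5]: (35.1+25.4)/2 × 1 = 30.25
  [1.5→5.5]: (25.4+7.0)/2 × 4 = 64.8
  Sum = 114.125 µg/L·h
k_e = ln2 / t½ = 0.693147 / 2.15 = 0.3224 h^-1
Extrapolated tail: C_last / k_e = 7.0 / 0.3224 = 21.712
AUC_0→∞ = 114.125 + 21.712 = 135.837 µg/L·h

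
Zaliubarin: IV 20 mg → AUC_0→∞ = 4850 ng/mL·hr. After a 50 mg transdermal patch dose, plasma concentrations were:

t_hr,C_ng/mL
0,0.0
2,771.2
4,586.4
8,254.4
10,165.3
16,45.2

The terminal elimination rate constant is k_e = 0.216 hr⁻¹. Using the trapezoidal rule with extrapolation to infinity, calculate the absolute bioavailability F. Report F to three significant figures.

Trapezoidal AUC_0→16 (transdermal patch):
  [0→2]: (0.0+771.2)/2 × 2 = 771.2
  [2→4]: (771.2+586.4)/2 × 2 = 1357.6
  [4→8]: (586.4+254.4)/2 × 4 = 1681.6
  [8→10]: (254.4+165.3)/2 × 2 = 419.7
  [10→16]: (165.3+45.2)/2 × 6 = 631.5
  Sum = 4861.6 ng/mL·hr
Tail: C_last/k_e = 45.2/0.216 = 209.259
AUC_0→∞ (transdermal patch) = 4861.6 + 209.259 = 5070.859 ng/mL·hr
F = (AUC_ev/D_ev)/(AUC_iv/D_iv) = (5070.859/50)/(4850/20) = 101.41718/242.5 = 0.4182

F = 0.418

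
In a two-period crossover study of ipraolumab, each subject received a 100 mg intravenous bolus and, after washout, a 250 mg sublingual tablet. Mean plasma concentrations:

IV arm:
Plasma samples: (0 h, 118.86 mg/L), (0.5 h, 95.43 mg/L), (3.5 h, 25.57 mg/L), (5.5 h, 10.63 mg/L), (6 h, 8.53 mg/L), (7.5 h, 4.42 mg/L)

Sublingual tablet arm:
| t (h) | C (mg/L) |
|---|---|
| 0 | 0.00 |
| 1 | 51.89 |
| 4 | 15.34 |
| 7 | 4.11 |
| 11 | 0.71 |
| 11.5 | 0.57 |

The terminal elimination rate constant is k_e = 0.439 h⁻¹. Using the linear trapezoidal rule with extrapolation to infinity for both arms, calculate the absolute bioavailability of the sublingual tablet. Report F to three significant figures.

Trapezoidal AUC_0→7.5 (IV):
  [0→0.5]: (118.86+95.43)/2 × 0.5 = 53.5725
  [0.5→3.5]: (95.43+25.57)/2 × 3 = 181.5
  [3.5→5.5]: (25.57+10.63)/2 × 2 = 36.2
  [5.5→6]: (10.63+8.53)/2 × 0.5 = 4.79
  [6→7.5]: (8.53+4.42)/2 × 1.5 = 9.7125
  Sum = 285.775 mg/L·h
IV tail: 4.42/0.439 = 10.068; AUC_iv,0→∞ = 285.775 + 10.068 = 295.843 mg/L·h
Trapezoidal AUC_0→11.5 (sublingual tablet):
  [0→1]: (0.00+51.89)/2 × 1 = 25.945
  [1→4]: (51.89+15.34)/2 × 3 = 100.845
  [4→7]: (15.34+4.11)/2 × 3 = 29.175
  [7→11]: (4.11+0.71)/2 × 4 = 9.64
  [11→11.5]: (0.71+0.57)/2 × 0.5 = 0.32
  Sum = 165.925 mg/L·h
sublingual tablet tail: 0.57/0.439 = 1.298; AUC_ev,0→∞ = 165.925 + 1.298 = 167.223 mg/L·h
F = (AUC_ev/D_ev)/(AUC_iv/D_iv) = (167.223/250)/(295.843/100) = 0.668892/2.95843 = 0.2261

F = 0.226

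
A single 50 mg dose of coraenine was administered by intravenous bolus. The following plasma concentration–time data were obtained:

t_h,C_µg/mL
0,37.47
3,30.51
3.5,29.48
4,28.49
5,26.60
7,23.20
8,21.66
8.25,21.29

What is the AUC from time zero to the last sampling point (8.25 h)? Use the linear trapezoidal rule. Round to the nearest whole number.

Trapezoidal AUC_0→8.25:
  [0→3]: (37.47+30.51)/2 × 3 = 101.97
  [3→3.5]: (30.51+29.48)/2 × 0.5 = 14.9975
  [3.5→4]: (29.48+28.49)/2 × 0.5 = 14.4925
  [4→5]: (28.49+26.60)/2 × 1 = 27.545
  [5→7]: (26.60+23.20)/2 × 2 = 49.8
  [7→8]: (23.20+21.66)/2 × 1 = 22.43
  [8→8.25]: (21.66+21.29)/2 × 0.25 = 5.36875
  Sum = 236.60375 µg/mL·h

AUC = 237 µg/mL·h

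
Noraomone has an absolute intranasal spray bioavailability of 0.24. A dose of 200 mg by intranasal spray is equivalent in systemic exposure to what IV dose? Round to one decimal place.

Systemic exposure from an extravascular dose = F × D_ev, so the equivalent IV dose is F × D_ev.
D_iv = F × D_ev = 0.24 × 200 = 48 mg

D_iv = 48.0 mg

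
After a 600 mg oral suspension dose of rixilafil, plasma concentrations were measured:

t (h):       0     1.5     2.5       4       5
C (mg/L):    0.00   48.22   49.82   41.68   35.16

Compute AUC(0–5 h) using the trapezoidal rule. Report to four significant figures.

AUC = 192.2 mg/L·h

Trapezoidal AUC_0→5:
  [0→1.5]: (0.00+48.22)/2 × 1.5 = 36.165
  [1.5→2.5]: (48.22+49.82)/2 × 1 = 49.02
  [2.5→4]: (49.82+41.68)/2 × 1.5 = 68.625
  [4→5]: (41.68+35.16)/2 × 1 = 38.42
  Sum = 192.23 mg/L·h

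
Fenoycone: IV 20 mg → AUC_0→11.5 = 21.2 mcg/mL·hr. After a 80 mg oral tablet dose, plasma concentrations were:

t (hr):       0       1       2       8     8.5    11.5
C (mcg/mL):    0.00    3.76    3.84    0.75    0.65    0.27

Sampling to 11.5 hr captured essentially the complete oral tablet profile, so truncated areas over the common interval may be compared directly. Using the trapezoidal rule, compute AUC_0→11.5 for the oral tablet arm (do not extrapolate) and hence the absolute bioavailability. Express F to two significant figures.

F = 0.25

Trapezoidal AUC_0→11.5 (oral tablet):
  [0→1]: (0.00+3.76)/2 × 1 = 1.88
  [1→2]: (3.76+3.84)/2 × 1 = 3.8
  [2→8]: (3.84+0.75)/2 × 6 = 13.77
  [8→8.5]: (0.75+0.65)/2 × 0.5 = 0.35
  [8.5→11.5]: (0.65+0.27)/2 × 3 = 1.38
  Sum = 21.18 mcg/mL·hr
F = (AUC_ev/D_ev)/(AUC_iv/D_iv) = (21.18/80)/(21.2/20) = 0.26475/1.06 = 0.2498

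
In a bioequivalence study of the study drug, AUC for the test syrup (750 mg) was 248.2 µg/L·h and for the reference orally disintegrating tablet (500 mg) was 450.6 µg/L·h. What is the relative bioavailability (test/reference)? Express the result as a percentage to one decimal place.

F_rel = (AUC_test/D_test) / (AUC_ref/D_ref)
      = (248.2/750) / (450.6/500)
      = 0.330933 / 0.9012 = 0.3672 = 36.72%

F_rel = 36.7%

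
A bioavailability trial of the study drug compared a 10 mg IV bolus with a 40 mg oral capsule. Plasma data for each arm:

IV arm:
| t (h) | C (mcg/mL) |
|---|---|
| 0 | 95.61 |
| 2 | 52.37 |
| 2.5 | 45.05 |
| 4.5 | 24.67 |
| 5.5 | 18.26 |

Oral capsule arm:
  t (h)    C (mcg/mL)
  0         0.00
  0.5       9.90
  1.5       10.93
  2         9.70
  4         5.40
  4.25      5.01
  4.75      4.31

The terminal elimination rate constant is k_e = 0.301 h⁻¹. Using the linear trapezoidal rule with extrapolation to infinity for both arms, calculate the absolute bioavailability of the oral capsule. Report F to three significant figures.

F = 0.0394

Trapezoidal AUC_0→5.5 (IV):
  [0→2]: (95.61+52.37)/2 × 2 = 147.98
  [2→2.5]: (52.37+45.05)/2 × 0.5 = 24.355
  [2.5→4.5]: (45.05+24.67)/2 × 2 = 69.72
  [4.5→5.5]: (24.67+18.26)/2 × 1 = 21.465
  Sum = 263.52 mcg/mL·h
IV tail: 18.26/0.301 = 60.664; AUC_iv,0→∞ = 263.52 + 60.664 = 324.184 mcg/mL·h
Trapezoidal AUC_0→4.75 (oral capsule):
  [0→0.5]: (0.00+9.90)/2 × 0.5 = 2.475
  [0.5→1.5]: (9.90+10.93)/2 × 1 = 10.415
  [1.5→2]: (10.93+9.70)/2 × 0.5 = 5.1575
  [2→4]: (9.70+5.40)/2 × 2 = 15.1
  [4→4.25]: (5.40+5.01)/2 × 0.25 = 1.30125
  [4.25→4.75]: (5.01+4.31)/2 × 0.5 = 2.33
  Sum = 36.77875 mcg/mL·h
oral capsule tail: 4.31/0.301 = 14.319; AUC_ev,0→∞ = 36.77875 + 14.319 = 51.09775 mcg/mL·h
F = (AUC_ev/D_ev)/(AUC_iv/D_iv) = (51.09775/40)/(324.184/10) = 1.27744/32.4184 = 0.0394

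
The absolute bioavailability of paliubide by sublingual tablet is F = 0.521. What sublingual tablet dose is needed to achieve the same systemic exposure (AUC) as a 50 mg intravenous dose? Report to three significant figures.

For equal systemic exposure: F × D_ev = D_iv
D_ev = D_iv / F = 50 / 0.521 = 95.9693 mg

D_sublingual = 96.0 mg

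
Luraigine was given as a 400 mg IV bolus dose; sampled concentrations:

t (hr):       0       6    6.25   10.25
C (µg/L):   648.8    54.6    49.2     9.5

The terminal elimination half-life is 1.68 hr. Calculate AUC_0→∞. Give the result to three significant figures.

AUC = 2260 µg/L·hr

Trapezoidal AUC_0→10.25:
  [0→6]: (648.8+54.6)/2 × 6 = 2110.2
  [6→6.25]: (54.6+49.2)/2 × 0.25 = 12.975
  [6.25→10.25]: (49.2+9.5)/2 × 4 = 117.4
  Sum = 2240.575 µg/L·hr
k_e = ln2 / t½ = 0.693147 / 1.68 = 0.4126 hr^-1
Extrapolated tail: C_last / k_e = 9.5 / 0.4126 = 23.025
AUC_0→∞ = 2240.575 + 23.025 = 2263.6 µg/L·hr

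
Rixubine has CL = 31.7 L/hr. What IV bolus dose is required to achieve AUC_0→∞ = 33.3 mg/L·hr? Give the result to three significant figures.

Dose_iv = CL × AUC_0→∞
     = 31.7 × 33.3 = 1055.61 mg

Dose = 1060 mg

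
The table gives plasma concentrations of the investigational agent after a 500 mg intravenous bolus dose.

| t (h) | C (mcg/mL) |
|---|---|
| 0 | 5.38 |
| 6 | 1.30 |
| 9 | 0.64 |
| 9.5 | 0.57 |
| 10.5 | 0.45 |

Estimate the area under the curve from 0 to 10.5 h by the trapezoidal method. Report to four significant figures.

Trapezoidal AUC_0→10.5:
  [0→6]: (5.38+1.30)/2 × 6 = 20.04
  [6→9]: (1.30+0.64)/2 × 3 = 2.91
  [9→9.5]: (0.64+0.57)/2 × 0.5 = 0.3025
  [9.5→10.5]: (0.57+0.45)/2 × 1 = 0.51
  Sum = 23.7625 mcg/mL·h

AUC = 23.76 mcg/mL·h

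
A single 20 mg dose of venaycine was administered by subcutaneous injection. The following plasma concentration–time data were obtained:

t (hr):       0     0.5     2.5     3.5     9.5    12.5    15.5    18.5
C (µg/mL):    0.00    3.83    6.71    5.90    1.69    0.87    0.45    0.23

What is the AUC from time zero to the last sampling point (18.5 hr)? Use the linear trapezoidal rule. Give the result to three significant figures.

AUC = 47.4 µg/mL·hr

Trapezoidal AUC_0→18.5:
  [0→0.5]: (0.00+3.83)/2 × 0.5 = 0.9575
  [0.5→2.5]: (3.83+6.71)/2 × 2 = 10.54
  [2.5→3.5]: (6.71+5.90)/2 × 1 = 6.305
  [3.5→9.5]: (5.90+1.69)/2 × 6 = 22.77
  [9.5→12.5]: (1.69+0.87)/2 × 3 = 3.84
  [12.5→15.5]: (0.87+0.45)/2 × 3 = 1.98
  [15.5→18.5]: (0.45+0.23)/2 × 3 = 1.02
  Sum = 47.4125 µg/mL·hr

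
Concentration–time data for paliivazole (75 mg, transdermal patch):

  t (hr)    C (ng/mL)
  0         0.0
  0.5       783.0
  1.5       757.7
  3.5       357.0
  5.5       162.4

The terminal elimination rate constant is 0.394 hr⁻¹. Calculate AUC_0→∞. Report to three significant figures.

Trapezoidal AUC_0→5.5:
  [0→0.5]: (0.0+783.0)/2 × 0.5 = 195.75
  [0.5→1.5]: (783.0+757.7)/2 × 1 = 770.35
  [1.5→3.5]: (757.7+357.0)/2 × 2 = 1114.7
  [3.5→5.5]: (357.0+162.4)/2 × 2 = 519.4
  Sum = 2600.2 ng/mL·hr
Extrapolated tail: C_last / k_e = 162.4 / 0.394 = 412.183
AUC_0→∞ = 2600.2 + 412.183 = 3012.383 ng/mL·hr

AUC = 3010 ng/mL·hr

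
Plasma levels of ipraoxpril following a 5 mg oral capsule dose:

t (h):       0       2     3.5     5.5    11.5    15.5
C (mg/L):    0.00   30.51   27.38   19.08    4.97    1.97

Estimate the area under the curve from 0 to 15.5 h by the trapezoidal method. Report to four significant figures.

Trapezoidal AUC_0→15.5:
  [0→2]: (0.00+30.51)/2 × 2 = 30.51
  [2→3.5]: (30.51+27.38)/2 × 1.5 = 43.4175
  [3.5→5.5]: (27.38+19.08)/2 × 2 = 46.46
  [5.5→11.5]: (19.08+4.97)/2 × 6 = 72.15
  [11.5→15.5]: (4.97+1.97)/2 × 4 = 13.88
  Sum = 206.4175 mg/L·h

AUC = 206.4 mg/L·h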